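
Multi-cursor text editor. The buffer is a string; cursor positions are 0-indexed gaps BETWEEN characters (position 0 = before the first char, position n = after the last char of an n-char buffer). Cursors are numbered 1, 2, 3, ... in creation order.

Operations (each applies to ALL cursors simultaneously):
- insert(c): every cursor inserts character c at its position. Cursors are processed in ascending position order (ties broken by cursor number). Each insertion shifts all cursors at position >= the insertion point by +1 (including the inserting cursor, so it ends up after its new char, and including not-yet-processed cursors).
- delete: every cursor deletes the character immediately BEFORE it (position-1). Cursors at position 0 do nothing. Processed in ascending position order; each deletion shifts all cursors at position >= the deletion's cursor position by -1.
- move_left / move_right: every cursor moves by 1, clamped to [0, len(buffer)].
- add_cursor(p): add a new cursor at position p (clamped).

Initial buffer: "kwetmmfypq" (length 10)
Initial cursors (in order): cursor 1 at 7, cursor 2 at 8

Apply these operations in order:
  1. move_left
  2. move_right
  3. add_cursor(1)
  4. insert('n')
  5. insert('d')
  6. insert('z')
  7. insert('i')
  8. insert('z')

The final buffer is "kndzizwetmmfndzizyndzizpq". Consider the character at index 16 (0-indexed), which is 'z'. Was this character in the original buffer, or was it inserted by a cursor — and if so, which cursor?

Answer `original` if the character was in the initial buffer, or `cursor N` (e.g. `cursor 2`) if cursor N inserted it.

Answer: cursor 1

Derivation:
After op 1 (move_left): buffer="kwetmmfypq" (len 10), cursors c1@6 c2@7, authorship ..........
After op 2 (move_right): buffer="kwetmmfypq" (len 10), cursors c1@7 c2@8, authorship ..........
After op 3 (add_cursor(1)): buffer="kwetmmfypq" (len 10), cursors c3@1 c1@7 c2@8, authorship ..........
After op 4 (insert('n')): buffer="knwetmmfnynpq" (len 13), cursors c3@2 c1@9 c2@11, authorship .3......1.2..
After op 5 (insert('d')): buffer="kndwetmmfndyndpq" (len 16), cursors c3@3 c1@11 c2@14, authorship .33......11.22..
After op 6 (insert('z')): buffer="kndzwetmmfndzyndzpq" (len 19), cursors c3@4 c1@13 c2@17, authorship .333......111.222..
After op 7 (insert('i')): buffer="kndziwetmmfndziyndzipq" (len 22), cursors c3@5 c1@15 c2@20, authorship .3333......1111.2222..
After op 8 (insert('z')): buffer="kndzizwetmmfndzizyndzizpq" (len 25), cursors c3@6 c1@17 c2@23, authorship .33333......11111.22222..
Authorship (.=original, N=cursor N): . 3 3 3 3 3 . . . . . . 1 1 1 1 1 . 2 2 2 2 2 . .
Index 16: author = 1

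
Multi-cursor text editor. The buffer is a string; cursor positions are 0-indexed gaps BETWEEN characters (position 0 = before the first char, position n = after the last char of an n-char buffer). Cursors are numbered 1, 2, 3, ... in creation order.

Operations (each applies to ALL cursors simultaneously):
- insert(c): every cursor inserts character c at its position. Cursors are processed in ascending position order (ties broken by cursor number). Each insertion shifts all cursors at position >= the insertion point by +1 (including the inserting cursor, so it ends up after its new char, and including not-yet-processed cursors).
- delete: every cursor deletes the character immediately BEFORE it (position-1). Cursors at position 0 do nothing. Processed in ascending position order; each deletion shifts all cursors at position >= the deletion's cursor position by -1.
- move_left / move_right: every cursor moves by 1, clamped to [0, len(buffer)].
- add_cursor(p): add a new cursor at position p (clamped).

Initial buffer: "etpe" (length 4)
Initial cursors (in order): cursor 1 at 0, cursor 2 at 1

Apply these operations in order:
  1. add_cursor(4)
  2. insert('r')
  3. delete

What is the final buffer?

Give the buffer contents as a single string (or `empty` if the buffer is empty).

After op 1 (add_cursor(4)): buffer="etpe" (len 4), cursors c1@0 c2@1 c3@4, authorship ....
After op 2 (insert('r')): buffer="rertper" (len 7), cursors c1@1 c2@3 c3@7, authorship 1.2...3
After op 3 (delete): buffer="etpe" (len 4), cursors c1@0 c2@1 c3@4, authorship ....

Answer: etpe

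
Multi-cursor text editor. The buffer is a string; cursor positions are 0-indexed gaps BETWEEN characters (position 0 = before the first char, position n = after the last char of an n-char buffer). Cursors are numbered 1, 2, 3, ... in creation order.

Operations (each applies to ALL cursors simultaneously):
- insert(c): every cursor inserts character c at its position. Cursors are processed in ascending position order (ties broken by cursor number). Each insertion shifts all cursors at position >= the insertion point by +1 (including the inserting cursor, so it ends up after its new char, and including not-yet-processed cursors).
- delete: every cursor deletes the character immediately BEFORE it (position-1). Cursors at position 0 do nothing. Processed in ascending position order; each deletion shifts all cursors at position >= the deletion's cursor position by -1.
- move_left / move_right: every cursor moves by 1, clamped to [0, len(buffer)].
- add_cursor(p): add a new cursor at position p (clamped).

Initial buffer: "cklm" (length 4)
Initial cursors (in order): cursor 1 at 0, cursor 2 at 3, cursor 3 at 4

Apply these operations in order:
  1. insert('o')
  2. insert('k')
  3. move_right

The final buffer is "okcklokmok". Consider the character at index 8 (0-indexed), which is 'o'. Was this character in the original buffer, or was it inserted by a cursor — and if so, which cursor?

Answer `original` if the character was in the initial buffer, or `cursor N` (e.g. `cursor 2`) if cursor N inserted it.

After op 1 (insert('o')): buffer="ocklomo" (len 7), cursors c1@1 c2@5 c3@7, authorship 1...2.3
After op 2 (insert('k')): buffer="okcklokmok" (len 10), cursors c1@2 c2@7 c3@10, authorship 11...22.33
After op 3 (move_right): buffer="okcklokmok" (len 10), cursors c1@3 c2@8 c3@10, authorship 11...22.33
Authorship (.=original, N=cursor N): 1 1 . . . 2 2 . 3 3
Index 8: author = 3

Answer: cursor 3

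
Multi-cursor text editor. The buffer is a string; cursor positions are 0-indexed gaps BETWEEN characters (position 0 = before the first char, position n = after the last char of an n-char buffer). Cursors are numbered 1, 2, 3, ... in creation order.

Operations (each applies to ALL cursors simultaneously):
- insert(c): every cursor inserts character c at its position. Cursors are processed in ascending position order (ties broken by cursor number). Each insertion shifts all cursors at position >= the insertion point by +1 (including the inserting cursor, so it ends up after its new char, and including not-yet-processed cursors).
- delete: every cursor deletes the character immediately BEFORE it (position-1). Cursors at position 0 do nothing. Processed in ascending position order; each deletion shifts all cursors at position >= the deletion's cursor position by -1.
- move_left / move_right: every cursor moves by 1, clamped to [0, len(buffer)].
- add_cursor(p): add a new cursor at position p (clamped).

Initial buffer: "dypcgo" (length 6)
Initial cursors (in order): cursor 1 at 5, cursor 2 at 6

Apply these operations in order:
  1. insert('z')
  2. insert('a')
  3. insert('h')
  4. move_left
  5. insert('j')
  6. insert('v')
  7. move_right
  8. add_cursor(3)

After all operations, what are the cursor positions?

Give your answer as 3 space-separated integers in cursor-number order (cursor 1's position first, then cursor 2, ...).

Answer: 10 16 3

Derivation:
After op 1 (insert('z')): buffer="dypcgzoz" (len 8), cursors c1@6 c2@8, authorship .....1.2
After op 2 (insert('a')): buffer="dypcgzaoza" (len 10), cursors c1@7 c2@10, authorship .....11.22
After op 3 (insert('h')): buffer="dypcgzahozah" (len 12), cursors c1@8 c2@12, authorship .....111.222
After op 4 (move_left): buffer="dypcgzahozah" (len 12), cursors c1@7 c2@11, authorship .....111.222
After op 5 (insert('j')): buffer="dypcgzajhozajh" (len 14), cursors c1@8 c2@13, authorship .....1111.2222
After op 6 (insert('v')): buffer="dypcgzajvhozajvh" (len 16), cursors c1@9 c2@15, authorship .....11111.22222
After op 7 (move_right): buffer="dypcgzajvhozajvh" (len 16), cursors c1@10 c2@16, authorship .....11111.22222
After op 8 (add_cursor(3)): buffer="dypcgzajvhozajvh" (len 16), cursors c3@3 c1@10 c2@16, authorship .....11111.22222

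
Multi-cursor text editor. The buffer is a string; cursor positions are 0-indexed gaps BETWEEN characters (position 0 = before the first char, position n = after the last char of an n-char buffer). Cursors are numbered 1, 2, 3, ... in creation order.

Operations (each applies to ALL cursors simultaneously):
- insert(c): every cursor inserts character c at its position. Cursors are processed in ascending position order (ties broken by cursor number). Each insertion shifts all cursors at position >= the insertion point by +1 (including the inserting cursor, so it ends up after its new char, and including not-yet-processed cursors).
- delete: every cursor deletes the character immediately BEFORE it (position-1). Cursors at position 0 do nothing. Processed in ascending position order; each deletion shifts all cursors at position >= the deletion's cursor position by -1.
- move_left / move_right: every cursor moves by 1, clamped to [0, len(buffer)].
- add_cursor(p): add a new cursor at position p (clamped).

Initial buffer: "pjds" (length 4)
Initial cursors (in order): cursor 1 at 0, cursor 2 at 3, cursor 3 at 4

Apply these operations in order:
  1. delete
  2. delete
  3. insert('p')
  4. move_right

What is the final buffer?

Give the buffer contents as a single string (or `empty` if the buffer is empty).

Answer: ppp

Derivation:
After op 1 (delete): buffer="pj" (len 2), cursors c1@0 c2@2 c3@2, authorship ..
After op 2 (delete): buffer="" (len 0), cursors c1@0 c2@0 c3@0, authorship 
After op 3 (insert('p')): buffer="ppp" (len 3), cursors c1@3 c2@3 c3@3, authorship 123
After op 4 (move_right): buffer="ppp" (len 3), cursors c1@3 c2@3 c3@3, authorship 123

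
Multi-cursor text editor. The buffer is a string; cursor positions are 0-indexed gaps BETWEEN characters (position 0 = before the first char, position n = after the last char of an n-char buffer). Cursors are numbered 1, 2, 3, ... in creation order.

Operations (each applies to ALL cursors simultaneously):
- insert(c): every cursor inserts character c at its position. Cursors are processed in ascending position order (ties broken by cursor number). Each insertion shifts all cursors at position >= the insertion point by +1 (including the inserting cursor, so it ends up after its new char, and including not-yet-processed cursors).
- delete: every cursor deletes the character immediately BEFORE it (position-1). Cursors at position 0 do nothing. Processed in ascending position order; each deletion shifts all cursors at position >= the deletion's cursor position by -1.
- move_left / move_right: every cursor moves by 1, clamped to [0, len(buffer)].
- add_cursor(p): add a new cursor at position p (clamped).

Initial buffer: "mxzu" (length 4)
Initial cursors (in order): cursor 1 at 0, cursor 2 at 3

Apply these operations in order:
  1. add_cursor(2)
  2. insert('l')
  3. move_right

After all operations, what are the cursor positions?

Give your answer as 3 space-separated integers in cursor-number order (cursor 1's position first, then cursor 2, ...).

After op 1 (add_cursor(2)): buffer="mxzu" (len 4), cursors c1@0 c3@2 c2@3, authorship ....
After op 2 (insert('l')): buffer="lmxlzlu" (len 7), cursors c1@1 c3@4 c2@6, authorship 1..3.2.
After op 3 (move_right): buffer="lmxlzlu" (len 7), cursors c1@2 c3@5 c2@7, authorship 1..3.2.

Answer: 2 7 5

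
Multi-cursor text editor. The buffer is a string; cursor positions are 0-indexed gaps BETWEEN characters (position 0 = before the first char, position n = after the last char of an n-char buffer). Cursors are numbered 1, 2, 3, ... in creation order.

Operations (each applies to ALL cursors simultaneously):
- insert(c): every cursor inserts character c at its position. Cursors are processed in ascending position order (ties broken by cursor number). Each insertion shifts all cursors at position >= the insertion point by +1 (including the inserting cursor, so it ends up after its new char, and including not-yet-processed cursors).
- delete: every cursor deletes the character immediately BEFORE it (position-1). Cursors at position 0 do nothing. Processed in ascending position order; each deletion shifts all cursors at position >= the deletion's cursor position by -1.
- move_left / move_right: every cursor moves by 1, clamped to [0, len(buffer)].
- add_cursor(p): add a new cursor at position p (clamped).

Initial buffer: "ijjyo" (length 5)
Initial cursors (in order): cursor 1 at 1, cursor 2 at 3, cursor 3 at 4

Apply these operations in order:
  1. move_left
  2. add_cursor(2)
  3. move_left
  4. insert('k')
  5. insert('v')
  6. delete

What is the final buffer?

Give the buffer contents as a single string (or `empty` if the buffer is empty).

Answer: kikkjkjyo

Derivation:
After op 1 (move_left): buffer="ijjyo" (len 5), cursors c1@0 c2@2 c3@3, authorship .....
After op 2 (add_cursor(2)): buffer="ijjyo" (len 5), cursors c1@0 c2@2 c4@2 c3@3, authorship .....
After op 3 (move_left): buffer="ijjyo" (len 5), cursors c1@0 c2@1 c4@1 c3@2, authorship .....
After op 4 (insert('k')): buffer="kikkjkjyo" (len 9), cursors c1@1 c2@4 c4@4 c3@6, authorship 1.24.3...
After op 5 (insert('v')): buffer="kvikkvvjkvjyo" (len 13), cursors c1@2 c2@7 c4@7 c3@10, authorship 11.2424.33...
After op 6 (delete): buffer="kikkjkjyo" (len 9), cursors c1@1 c2@4 c4@4 c3@6, authorship 1.24.3...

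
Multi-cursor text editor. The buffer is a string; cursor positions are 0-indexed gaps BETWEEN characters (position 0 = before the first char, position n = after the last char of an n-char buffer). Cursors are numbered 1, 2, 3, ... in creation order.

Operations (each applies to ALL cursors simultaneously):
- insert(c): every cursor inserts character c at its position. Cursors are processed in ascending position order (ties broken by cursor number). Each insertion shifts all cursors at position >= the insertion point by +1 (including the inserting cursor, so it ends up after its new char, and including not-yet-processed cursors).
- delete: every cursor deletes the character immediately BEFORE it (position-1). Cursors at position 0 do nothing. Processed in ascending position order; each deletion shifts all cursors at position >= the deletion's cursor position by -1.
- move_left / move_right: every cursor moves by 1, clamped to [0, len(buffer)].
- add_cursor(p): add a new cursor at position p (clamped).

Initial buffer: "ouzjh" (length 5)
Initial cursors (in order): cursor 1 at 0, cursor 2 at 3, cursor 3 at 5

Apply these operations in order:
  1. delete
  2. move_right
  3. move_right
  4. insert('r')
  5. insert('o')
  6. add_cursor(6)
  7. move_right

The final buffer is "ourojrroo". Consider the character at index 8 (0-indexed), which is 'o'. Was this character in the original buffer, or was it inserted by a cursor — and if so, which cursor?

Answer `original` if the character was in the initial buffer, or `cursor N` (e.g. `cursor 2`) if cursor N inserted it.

After op 1 (delete): buffer="ouj" (len 3), cursors c1@0 c2@2 c3@3, authorship ...
After op 2 (move_right): buffer="ouj" (len 3), cursors c1@1 c2@3 c3@3, authorship ...
After op 3 (move_right): buffer="ouj" (len 3), cursors c1@2 c2@3 c3@3, authorship ...
After op 4 (insert('r')): buffer="ourjrr" (len 6), cursors c1@3 c2@6 c3@6, authorship ..1.23
After op 5 (insert('o')): buffer="ourojrroo" (len 9), cursors c1@4 c2@9 c3@9, authorship ..11.2323
After op 6 (add_cursor(6)): buffer="ourojrroo" (len 9), cursors c1@4 c4@6 c2@9 c3@9, authorship ..11.2323
After op 7 (move_right): buffer="ourojrroo" (len 9), cursors c1@5 c4@7 c2@9 c3@9, authorship ..11.2323
Authorship (.=original, N=cursor N): . . 1 1 . 2 3 2 3
Index 8: author = 3

Answer: cursor 3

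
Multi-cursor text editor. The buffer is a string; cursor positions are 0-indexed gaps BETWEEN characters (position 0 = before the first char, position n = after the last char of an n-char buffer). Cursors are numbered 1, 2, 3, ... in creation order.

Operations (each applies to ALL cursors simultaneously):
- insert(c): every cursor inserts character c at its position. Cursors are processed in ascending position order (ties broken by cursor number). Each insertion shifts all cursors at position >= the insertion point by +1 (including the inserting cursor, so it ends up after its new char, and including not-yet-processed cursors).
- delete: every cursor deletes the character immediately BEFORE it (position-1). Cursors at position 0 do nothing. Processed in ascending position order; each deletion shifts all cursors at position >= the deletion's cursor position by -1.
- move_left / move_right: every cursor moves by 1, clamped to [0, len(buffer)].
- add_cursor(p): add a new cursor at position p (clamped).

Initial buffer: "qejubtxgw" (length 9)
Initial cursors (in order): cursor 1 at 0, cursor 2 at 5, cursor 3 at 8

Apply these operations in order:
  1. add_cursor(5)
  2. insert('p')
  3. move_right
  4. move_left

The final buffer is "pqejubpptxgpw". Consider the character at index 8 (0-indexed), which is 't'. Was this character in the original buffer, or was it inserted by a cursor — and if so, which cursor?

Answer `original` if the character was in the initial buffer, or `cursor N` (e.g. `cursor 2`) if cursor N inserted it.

After op 1 (add_cursor(5)): buffer="qejubtxgw" (len 9), cursors c1@0 c2@5 c4@5 c3@8, authorship .........
After op 2 (insert('p')): buffer="pqejubpptxgpw" (len 13), cursors c1@1 c2@8 c4@8 c3@12, authorship 1.....24...3.
After op 3 (move_right): buffer="pqejubpptxgpw" (len 13), cursors c1@2 c2@9 c4@9 c3@13, authorship 1.....24...3.
After op 4 (move_left): buffer="pqejubpptxgpw" (len 13), cursors c1@1 c2@8 c4@8 c3@12, authorship 1.....24...3.
Authorship (.=original, N=cursor N): 1 . . . . . 2 4 . . . 3 .
Index 8: author = original

Answer: original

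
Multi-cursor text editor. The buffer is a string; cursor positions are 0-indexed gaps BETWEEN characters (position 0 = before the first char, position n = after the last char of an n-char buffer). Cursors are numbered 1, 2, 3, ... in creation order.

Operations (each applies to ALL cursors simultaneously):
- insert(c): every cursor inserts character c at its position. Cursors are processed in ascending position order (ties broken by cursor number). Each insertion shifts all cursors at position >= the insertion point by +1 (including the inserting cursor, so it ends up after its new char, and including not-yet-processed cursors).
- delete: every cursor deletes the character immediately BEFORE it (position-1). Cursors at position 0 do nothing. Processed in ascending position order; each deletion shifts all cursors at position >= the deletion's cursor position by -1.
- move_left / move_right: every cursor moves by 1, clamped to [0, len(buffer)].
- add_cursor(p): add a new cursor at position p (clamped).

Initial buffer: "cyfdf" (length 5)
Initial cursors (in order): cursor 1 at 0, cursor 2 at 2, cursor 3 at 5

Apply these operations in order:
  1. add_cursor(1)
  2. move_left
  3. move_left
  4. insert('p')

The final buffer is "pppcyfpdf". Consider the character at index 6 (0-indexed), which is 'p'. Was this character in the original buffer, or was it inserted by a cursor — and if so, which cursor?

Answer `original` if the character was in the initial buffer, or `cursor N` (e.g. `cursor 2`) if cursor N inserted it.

Answer: cursor 3

Derivation:
After op 1 (add_cursor(1)): buffer="cyfdf" (len 5), cursors c1@0 c4@1 c2@2 c3@5, authorship .....
After op 2 (move_left): buffer="cyfdf" (len 5), cursors c1@0 c4@0 c2@1 c3@4, authorship .....
After op 3 (move_left): buffer="cyfdf" (len 5), cursors c1@0 c2@0 c4@0 c3@3, authorship .....
After op 4 (insert('p')): buffer="pppcyfpdf" (len 9), cursors c1@3 c2@3 c4@3 c3@7, authorship 124...3..
Authorship (.=original, N=cursor N): 1 2 4 . . . 3 . .
Index 6: author = 3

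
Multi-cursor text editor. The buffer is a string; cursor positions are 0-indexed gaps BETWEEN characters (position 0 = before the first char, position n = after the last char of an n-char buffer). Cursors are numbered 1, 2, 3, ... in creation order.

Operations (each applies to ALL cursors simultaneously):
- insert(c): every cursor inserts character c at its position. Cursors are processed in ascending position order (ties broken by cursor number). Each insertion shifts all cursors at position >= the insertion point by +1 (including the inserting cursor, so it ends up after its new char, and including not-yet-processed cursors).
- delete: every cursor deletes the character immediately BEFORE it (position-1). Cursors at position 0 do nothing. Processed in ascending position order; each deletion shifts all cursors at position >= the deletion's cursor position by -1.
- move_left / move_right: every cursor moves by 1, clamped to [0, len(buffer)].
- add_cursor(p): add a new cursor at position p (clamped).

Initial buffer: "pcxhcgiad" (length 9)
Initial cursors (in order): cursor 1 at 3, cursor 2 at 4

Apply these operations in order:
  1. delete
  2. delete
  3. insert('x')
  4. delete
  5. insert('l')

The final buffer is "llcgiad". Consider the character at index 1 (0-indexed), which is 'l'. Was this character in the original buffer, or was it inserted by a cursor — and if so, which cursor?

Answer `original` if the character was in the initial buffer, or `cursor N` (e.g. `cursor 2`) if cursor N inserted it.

Answer: cursor 2

Derivation:
After op 1 (delete): buffer="pccgiad" (len 7), cursors c1@2 c2@2, authorship .......
After op 2 (delete): buffer="cgiad" (len 5), cursors c1@0 c2@0, authorship .....
After op 3 (insert('x')): buffer="xxcgiad" (len 7), cursors c1@2 c2@2, authorship 12.....
After op 4 (delete): buffer="cgiad" (len 5), cursors c1@0 c2@0, authorship .....
After op 5 (insert('l')): buffer="llcgiad" (len 7), cursors c1@2 c2@2, authorship 12.....
Authorship (.=original, N=cursor N): 1 2 . . . . .
Index 1: author = 2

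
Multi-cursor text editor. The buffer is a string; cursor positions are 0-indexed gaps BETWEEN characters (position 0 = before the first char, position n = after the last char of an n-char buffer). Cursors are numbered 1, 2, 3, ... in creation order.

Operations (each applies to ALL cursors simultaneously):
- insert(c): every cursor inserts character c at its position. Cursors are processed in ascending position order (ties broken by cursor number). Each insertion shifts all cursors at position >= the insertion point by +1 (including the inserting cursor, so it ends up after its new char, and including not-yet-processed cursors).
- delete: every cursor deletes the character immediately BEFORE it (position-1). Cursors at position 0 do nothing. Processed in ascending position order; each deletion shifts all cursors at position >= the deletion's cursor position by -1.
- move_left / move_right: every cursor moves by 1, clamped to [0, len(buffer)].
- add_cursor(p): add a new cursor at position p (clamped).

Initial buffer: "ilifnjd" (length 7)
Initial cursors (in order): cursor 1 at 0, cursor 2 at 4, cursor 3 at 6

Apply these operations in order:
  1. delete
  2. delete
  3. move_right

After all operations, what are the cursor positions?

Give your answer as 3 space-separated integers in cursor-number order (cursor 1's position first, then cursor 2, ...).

Answer: 1 3 3

Derivation:
After op 1 (delete): buffer="ilind" (len 5), cursors c1@0 c2@3 c3@4, authorship .....
After op 2 (delete): buffer="ild" (len 3), cursors c1@0 c2@2 c3@2, authorship ...
After op 3 (move_right): buffer="ild" (len 3), cursors c1@1 c2@3 c3@3, authorship ...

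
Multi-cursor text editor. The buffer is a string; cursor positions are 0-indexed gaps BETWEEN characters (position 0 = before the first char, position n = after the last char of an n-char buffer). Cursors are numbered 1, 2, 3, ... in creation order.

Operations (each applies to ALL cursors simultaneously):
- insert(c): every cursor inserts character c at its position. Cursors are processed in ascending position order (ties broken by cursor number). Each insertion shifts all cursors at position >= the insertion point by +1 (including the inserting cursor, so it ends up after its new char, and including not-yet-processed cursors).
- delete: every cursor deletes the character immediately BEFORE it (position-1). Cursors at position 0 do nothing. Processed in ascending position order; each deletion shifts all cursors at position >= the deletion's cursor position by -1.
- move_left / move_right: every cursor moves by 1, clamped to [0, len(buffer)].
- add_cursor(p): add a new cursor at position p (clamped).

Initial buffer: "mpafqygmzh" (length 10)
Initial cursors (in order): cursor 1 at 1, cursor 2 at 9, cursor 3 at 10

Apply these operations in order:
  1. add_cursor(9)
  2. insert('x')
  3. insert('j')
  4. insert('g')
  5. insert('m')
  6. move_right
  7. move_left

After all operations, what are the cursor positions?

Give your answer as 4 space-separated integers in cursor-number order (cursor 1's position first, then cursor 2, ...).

Answer: 5 21 25 21

Derivation:
After op 1 (add_cursor(9)): buffer="mpafqygmzh" (len 10), cursors c1@1 c2@9 c4@9 c3@10, authorship ..........
After op 2 (insert('x')): buffer="mxpafqygmzxxhx" (len 14), cursors c1@2 c2@12 c4@12 c3@14, authorship .1........24.3
After op 3 (insert('j')): buffer="mxjpafqygmzxxjjhxj" (len 18), cursors c1@3 c2@15 c4@15 c3@18, authorship .11........2424.33
After op 4 (insert('g')): buffer="mxjgpafqygmzxxjjgghxjg" (len 22), cursors c1@4 c2@18 c4@18 c3@22, authorship .111........242424.333
After op 5 (insert('m')): buffer="mxjgmpafqygmzxxjjggmmhxjgm" (len 26), cursors c1@5 c2@21 c4@21 c3@26, authorship .1111........24242424.3333
After op 6 (move_right): buffer="mxjgmpafqygmzxxjjggmmhxjgm" (len 26), cursors c1@6 c2@22 c4@22 c3@26, authorship .1111........24242424.3333
After op 7 (move_left): buffer="mxjgmpafqygmzxxjjggmmhxjgm" (len 26), cursors c1@5 c2@21 c4@21 c3@25, authorship .1111........24242424.3333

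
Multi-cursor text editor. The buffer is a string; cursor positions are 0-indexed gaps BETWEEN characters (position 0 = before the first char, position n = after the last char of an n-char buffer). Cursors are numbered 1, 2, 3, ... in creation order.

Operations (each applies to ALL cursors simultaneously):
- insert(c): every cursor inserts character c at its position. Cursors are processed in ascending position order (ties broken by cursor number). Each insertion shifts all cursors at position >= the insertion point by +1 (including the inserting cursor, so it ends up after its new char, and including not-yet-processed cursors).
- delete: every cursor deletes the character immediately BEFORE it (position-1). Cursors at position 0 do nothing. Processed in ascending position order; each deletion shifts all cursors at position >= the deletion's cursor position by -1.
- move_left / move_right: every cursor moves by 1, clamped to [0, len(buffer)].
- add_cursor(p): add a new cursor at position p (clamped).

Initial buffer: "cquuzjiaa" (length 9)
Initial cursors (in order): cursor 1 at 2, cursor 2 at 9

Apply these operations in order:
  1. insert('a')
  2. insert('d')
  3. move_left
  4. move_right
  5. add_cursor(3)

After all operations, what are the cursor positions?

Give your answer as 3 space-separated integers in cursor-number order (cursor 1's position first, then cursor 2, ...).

Answer: 4 13 3

Derivation:
After op 1 (insert('a')): buffer="cqauuzjiaaa" (len 11), cursors c1@3 c2@11, authorship ..1.......2
After op 2 (insert('d')): buffer="cqaduuzjiaaad" (len 13), cursors c1@4 c2@13, authorship ..11.......22
After op 3 (move_left): buffer="cqaduuzjiaaad" (len 13), cursors c1@3 c2@12, authorship ..11.......22
After op 4 (move_right): buffer="cqaduuzjiaaad" (len 13), cursors c1@4 c2@13, authorship ..11.......22
After op 5 (add_cursor(3)): buffer="cqaduuzjiaaad" (len 13), cursors c3@3 c1@4 c2@13, authorship ..11.......22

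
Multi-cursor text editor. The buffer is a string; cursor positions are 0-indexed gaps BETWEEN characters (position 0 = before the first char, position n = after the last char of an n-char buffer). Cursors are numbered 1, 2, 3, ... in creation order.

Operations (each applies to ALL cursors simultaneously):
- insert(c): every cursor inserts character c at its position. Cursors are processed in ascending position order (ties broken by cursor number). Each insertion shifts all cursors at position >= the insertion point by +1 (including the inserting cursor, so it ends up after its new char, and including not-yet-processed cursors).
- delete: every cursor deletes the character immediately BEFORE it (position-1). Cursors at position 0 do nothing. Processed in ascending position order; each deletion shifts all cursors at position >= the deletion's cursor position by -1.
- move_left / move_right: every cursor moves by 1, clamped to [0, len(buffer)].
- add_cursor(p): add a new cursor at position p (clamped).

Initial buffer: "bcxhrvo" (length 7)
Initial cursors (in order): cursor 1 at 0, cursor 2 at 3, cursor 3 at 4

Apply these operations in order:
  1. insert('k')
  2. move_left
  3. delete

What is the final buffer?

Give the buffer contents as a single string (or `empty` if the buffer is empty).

After op 1 (insert('k')): buffer="kbcxkhkrvo" (len 10), cursors c1@1 c2@5 c3@7, authorship 1...2.3...
After op 2 (move_left): buffer="kbcxkhkrvo" (len 10), cursors c1@0 c2@4 c3@6, authorship 1...2.3...
After op 3 (delete): buffer="kbckkrvo" (len 8), cursors c1@0 c2@3 c3@4, authorship 1..23...

Answer: kbckkrvo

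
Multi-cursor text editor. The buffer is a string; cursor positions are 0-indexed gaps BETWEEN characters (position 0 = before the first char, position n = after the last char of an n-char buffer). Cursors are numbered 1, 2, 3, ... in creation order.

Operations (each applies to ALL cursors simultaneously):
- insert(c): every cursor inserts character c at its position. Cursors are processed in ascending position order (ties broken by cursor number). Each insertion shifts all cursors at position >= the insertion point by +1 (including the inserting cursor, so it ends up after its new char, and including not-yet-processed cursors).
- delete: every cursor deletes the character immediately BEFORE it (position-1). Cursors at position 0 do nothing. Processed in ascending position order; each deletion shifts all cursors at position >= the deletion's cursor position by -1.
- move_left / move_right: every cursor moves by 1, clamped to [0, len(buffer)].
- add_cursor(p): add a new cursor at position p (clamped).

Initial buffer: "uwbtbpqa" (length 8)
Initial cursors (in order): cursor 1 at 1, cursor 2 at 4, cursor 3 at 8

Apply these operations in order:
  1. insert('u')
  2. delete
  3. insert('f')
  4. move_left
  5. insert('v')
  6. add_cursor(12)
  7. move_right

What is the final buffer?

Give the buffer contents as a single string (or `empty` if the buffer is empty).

After op 1 (insert('u')): buffer="uuwbtubpqau" (len 11), cursors c1@2 c2@6 c3@11, authorship .1...2....3
After op 2 (delete): buffer="uwbtbpqa" (len 8), cursors c1@1 c2@4 c3@8, authorship ........
After op 3 (insert('f')): buffer="ufwbtfbpqaf" (len 11), cursors c1@2 c2@6 c3@11, authorship .1...2....3
After op 4 (move_left): buffer="ufwbtfbpqaf" (len 11), cursors c1@1 c2@5 c3@10, authorship .1...2....3
After op 5 (insert('v')): buffer="uvfwbtvfbpqavf" (len 14), cursors c1@2 c2@7 c3@13, authorship .11...22....33
After op 6 (add_cursor(12)): buffer="uvfwbtvfbpqavf" (len 14), cursors c1@2 c2@7 c4@12 c3@13, authorship .11...22....33
After op 7 (move_right): buffer="uvfwbtvfbpqavf" (len 14), cursors c1@3 c2@8 c4@13 c3@14, authorship .11...22....33

Answer: uvfwbtvfbpqavf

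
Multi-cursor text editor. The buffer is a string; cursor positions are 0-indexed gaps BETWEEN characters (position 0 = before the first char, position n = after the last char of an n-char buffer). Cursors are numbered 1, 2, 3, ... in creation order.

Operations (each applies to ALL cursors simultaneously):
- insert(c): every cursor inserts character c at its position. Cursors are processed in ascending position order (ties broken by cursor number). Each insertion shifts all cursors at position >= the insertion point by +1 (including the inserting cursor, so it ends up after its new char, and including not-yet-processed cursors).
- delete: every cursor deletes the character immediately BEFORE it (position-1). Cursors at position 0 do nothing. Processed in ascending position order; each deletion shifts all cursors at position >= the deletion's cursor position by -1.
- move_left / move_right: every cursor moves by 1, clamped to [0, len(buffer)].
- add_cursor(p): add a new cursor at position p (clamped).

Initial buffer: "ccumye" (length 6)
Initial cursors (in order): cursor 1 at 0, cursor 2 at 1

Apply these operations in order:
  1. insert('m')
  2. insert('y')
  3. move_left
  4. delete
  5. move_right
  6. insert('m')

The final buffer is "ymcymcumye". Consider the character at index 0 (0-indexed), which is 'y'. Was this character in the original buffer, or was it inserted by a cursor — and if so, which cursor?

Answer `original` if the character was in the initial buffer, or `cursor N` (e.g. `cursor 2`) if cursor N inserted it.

Answer: cursor 1

Derivation:
After op 1 (insert('m')): buffer="mcmcumye" (len 8), cursors c1@1 c2@3, authorship 1.2.....
After op 2 (insert('y')): buffer="mycmycumye" (len 10), cursors c1@2 c2@5, authorship 11.22.....
After op 3 (move_left): buffer="mycmycumye" (len 10), cursors c1@1 c2@4, authorship 11.22.....
After op 4 (delete): buffer="ycycumye" (len 8), cursors c1@0 c2@2, authorship 1.2.....
After op 5 (move_right): buffer="ycycumye" (len 8), cursors c1@1 c2@3, authorship 1.2.....
After op 6 (insert('m')): buffer="ymcymcumye" (len 10), cursors c1@2 c2@5, authorship 11.22.....
Authorship (.=original, N=cursor N): 1 1 . 2 2 . . . . .
Index 0: author = 1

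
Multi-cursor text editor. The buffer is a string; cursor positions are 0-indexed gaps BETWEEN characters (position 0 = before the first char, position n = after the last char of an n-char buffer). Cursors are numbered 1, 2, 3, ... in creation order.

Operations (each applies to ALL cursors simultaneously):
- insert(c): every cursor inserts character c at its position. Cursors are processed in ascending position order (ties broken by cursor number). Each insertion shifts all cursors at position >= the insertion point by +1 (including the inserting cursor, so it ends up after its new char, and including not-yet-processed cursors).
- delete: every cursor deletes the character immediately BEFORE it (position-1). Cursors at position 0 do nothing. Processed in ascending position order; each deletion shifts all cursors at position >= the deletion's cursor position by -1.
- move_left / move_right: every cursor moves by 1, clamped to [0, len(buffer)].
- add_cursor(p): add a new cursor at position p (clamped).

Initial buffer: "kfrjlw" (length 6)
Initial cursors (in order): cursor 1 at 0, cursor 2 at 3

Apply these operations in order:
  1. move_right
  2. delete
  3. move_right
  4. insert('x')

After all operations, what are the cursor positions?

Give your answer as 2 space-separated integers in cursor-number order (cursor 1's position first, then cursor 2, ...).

After op 1 (move_right): buffer="kfrjlw" (len 6), cursors c1@1 c2@4, authorship ......
After op 2 (delete): buffer="frlw" (len 4), cursors c1@0 c2@2, authorship ....
After op 3 (move_right): buffer="frlw" (len 4), cursors c1@1 c2@3, authorship ....
After op 4 (insert('x')): buffer="fxrlxw" (len 6), cursors c1@2 c2@5, authorship .1..2.

Answer: 2 5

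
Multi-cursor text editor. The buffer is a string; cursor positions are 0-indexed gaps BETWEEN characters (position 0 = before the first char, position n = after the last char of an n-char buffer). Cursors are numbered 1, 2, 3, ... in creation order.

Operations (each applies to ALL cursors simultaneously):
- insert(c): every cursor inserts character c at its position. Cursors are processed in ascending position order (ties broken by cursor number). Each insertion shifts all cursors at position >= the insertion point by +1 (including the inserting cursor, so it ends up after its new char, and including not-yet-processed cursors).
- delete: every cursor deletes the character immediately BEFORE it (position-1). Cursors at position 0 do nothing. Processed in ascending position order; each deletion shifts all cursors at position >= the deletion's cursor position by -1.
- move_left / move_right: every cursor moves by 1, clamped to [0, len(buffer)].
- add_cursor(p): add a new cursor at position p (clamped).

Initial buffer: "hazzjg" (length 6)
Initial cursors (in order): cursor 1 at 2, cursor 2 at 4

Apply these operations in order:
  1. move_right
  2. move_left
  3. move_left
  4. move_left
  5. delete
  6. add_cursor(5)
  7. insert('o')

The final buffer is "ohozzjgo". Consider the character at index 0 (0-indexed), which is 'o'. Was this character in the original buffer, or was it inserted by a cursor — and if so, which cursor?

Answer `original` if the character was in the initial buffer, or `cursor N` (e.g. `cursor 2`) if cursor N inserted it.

Answer: cursor 1

Derivation:
After op 1 (move_right): buffer="hazzjg" (len 6), cursors c1@3 c2@5, authorship ......
After op 2 (move_left): buffer="hazzjg" (len 6), cursors c1@2 c2@4, authorship ......
After op 3 (move_left): buffer="hazzjg" (len 6), cursors c1@1 c2@3, authorship ......
After op 4 (move_left): buffer="hazzjg" (len 6), cursors c1@0 c2@2, authorship ......
After op 5 (delete): buffer="hzzjg" (len 5), cursors c1@0 c2@1, authorship .....
After op 6 (add_cursor(5)): buffer="hzzjg" (len 5), cursors c1@0 c2@1 c3@5, authorship .....
After op 7 (insert('o')): buffer="ohozzjgo" (len 8), cursors c1@1 c2@3 c3@8, authorship 1.2....3
Authorship (.=original, N=cursor N): 1 . 2 . . . . 3
Index 0: author = 1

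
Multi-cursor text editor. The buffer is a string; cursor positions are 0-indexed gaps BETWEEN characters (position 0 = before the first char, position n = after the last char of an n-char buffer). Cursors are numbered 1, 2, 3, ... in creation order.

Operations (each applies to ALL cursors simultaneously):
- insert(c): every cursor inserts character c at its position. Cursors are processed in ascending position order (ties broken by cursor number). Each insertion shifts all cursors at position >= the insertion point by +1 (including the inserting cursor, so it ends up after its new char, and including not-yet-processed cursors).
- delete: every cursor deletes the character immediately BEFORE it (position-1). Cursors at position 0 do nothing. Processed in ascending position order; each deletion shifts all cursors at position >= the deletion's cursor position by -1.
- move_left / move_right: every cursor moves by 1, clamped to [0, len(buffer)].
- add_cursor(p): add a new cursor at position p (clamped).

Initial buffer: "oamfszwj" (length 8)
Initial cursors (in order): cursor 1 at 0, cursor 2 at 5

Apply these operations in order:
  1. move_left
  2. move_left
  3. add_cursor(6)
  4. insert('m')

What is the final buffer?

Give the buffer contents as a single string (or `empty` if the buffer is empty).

Answer: moammfszmwj

Derivation:
After op 1 (move_left): buffer="oamfszwj" (len 8), cursors c1@0 c2@4, authorship ........
After op 2 (move_left): buffer="oamfszwj" (len 8), cursors c1@0 c2@3, authorship ........
After op 3 (add_cursor(6)): buffer="oamfszwj" (len 8), cursors c1@0 c2@3 c3@6, authorship ........
After op 4 (insert('m')): buffer="moammfszmwj" (len 11), cursors c1@1 c2@5 c3@9, authorship 1...2...3..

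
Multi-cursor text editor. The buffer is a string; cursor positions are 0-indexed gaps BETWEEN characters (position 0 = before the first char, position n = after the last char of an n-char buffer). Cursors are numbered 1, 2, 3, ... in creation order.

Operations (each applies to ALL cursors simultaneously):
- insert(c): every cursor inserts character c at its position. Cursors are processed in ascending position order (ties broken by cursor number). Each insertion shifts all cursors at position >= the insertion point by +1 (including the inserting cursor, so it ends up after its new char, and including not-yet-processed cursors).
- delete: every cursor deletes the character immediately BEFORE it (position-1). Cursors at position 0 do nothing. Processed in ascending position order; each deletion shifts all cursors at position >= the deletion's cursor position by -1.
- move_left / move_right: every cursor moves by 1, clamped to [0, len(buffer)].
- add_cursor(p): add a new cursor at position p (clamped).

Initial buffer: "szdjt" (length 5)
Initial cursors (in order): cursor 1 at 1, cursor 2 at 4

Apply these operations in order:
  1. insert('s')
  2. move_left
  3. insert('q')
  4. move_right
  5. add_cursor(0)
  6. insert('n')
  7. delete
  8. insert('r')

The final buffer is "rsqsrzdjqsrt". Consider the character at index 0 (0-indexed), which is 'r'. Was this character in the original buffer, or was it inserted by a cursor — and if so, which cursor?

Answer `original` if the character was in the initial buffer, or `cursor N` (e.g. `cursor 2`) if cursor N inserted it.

After op 1 (insert('s')): buffer="sszdjst" (len 7), cursors c1@2 c2@6, authorship .1...2.
After op 2 (move_left): buffer="sszdjst" (len 7), cursors c1@1 c2@5, authorship .1...2.
After op 3 (insert('q')): buffer="sqszdjqst" (len 9), cursors c1@2 c2@7, authorship .11...22.
After op 4 (move_right): buffer="sqszdjqst" (len 9), cursors c1@3 c2@8, authorship .11...22.
After op 5 (add_cursor(0)): buffer="sqszdjqst" (len 9), cursors c3@0 c1@3 c2@8, authorship .11...22.
After op 6 (insert('n')): buffer="nsqsnzdjqsnt" (len 12), cursors c3@1 c1@5 c2@11, authorship 3.111...222.
After op 7 (delete): buffer="sqszdjqst" (len 9), cursors c3@0 c1@3 c2@8, authorship .11...22.
After op 8 (insert('r')): buffer="rsqsrzdjqsrt" (len 12), cursors c3@1 c1@5 c2@11, authorship 3.111...222.
Authorship (.=original, N=cursor N): 3 . 1 1 1 . . . 2 2 2 .
Index 0: author = 3

Answer: cursor 3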